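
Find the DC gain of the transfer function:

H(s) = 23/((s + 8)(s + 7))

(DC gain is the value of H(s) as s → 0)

DC gain = H(0) = 23/(8 × 7) = 23/56 = 0.4107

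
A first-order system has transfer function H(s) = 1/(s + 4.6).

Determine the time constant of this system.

For H(s) = 1/(s + 1/τ), the pole is at -1/τ = -4.6, so τ = 1/4.6 = 0.2174 s.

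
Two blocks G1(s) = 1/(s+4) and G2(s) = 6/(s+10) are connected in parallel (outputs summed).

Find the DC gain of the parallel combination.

Parallel: G_eq = G1 + G2. DC gain = G1(0) + G2(0) = 1/4 + 6/10 = 0.25 + 0.6 = 0.85.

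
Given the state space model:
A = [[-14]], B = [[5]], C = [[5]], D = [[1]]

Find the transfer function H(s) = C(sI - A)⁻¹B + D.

(sI - A)⁻¹ = 1/(s + 14). H(s) = 5×5/(s + 14) + 1 = (s + 39)/(s + 14).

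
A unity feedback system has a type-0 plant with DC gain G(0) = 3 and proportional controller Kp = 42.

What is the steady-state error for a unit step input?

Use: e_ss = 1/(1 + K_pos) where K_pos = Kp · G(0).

K_pos = Kp · G(0) = 42 × 3 = 126. e_ss = 1/(1 + 126) = 0.0079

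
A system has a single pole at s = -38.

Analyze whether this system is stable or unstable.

Pole at s = -38 is in the left half-plane. Stable.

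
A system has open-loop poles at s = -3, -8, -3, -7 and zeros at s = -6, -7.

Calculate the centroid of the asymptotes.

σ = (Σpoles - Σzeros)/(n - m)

σ = (Σpoles - Σzeros)/(n - m) = (-21 - (-13))/(4 - 2) = -8/2 = -4.0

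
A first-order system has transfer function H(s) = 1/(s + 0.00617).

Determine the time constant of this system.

For H(s) = 1/(s + 1/τ), the pole is at -1/τ = -0.00617, so τ = 1/0.00617 = 162.1 s.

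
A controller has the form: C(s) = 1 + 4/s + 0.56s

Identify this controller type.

This is a Proportional-Integral-Derivative (PID) controller.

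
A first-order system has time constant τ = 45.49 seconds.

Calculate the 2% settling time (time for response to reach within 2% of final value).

For first-order system, 2% settling time ≈ 4τ = 4 × 45.49 = 181.96 s.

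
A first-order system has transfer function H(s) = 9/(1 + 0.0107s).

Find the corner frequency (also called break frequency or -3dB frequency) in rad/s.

Corner frequency = 1/τ = 1/0.0107 = 93.458 rad/s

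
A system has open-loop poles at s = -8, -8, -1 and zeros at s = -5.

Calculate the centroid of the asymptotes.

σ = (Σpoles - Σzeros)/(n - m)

σ = (Σpoles - Σzeros)/(n - m) = (-17 - (-5))/(3 - 1) = -12/2 = -6.0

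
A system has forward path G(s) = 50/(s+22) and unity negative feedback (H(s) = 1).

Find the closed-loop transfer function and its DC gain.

T(s) = G/(1+GH) = [50/(s+22)] / [1 + 50/(s+22)] = 50/(s+22+50) = 50/(s+72). DC gain = 50/72 = 0.6944.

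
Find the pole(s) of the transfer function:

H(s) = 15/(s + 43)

Pole is where denominator = 0: s + 43 = 0, so s = -43.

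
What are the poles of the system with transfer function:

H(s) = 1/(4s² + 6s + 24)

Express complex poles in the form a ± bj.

Discriminant = 6² - 4×4×24 = 36 - 384 = -348 < 0, so the poles are a complex conjugate pair s = (-6 ± j√348)/(2×4). Real part = -6/(2×4) = -6/8 = -0.75; imaginary part = ±√348/(2×4) ≈ 2.3318. Poles: s = -0.75 ± 2.3318j.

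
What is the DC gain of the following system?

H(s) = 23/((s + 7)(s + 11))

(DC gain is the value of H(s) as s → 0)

DC gain = H(0) = 23/(7 × 11) = 23/77 = 0.2987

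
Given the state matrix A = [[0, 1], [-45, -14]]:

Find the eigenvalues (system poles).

det(A - λI) = λ² - (-14)λ + 45 = (λ - (-5))(λ - (-9)). Eigenvalues: -5, -9.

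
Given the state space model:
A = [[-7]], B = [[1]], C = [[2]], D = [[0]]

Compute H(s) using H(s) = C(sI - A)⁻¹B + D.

(sI - A)⁻¹ = 1/(s + 7). H(s) = 2 × 1/(s + 7) + 0 = 2/(s + 7).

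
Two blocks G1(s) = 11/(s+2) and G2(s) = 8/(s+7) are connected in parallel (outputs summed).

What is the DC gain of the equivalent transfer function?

Parallel: G_eq = G1 + G2. DC gain = G1(0) + G2(0) = 11/2 + 8/7 = 5.5 + 1.1429 = 6.6429.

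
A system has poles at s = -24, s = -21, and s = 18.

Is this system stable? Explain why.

Pole(s) at s = 18 are not in the left half-plane. System is unstable.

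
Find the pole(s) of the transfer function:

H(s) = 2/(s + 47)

Pole is where denominator = 0: s + 47 = 0, so s = -47.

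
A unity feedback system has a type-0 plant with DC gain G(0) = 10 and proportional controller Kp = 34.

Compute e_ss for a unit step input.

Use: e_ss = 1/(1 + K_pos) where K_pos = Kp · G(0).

K_pos = Kp · G(0) = 34 × 10 = 340. e_ss = 1/(1 + 340) = 0.0029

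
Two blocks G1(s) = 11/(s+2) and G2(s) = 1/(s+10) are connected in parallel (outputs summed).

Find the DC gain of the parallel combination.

Parallel: G_eq = G1 + G2. DC gain = G1(0) + G2(0) = 11/2 + 1/10 = 5.5 + 0.1 = 5.6.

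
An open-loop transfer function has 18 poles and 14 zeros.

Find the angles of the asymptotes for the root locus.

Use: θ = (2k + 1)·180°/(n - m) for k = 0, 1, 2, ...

n - m = 18 - 14 = 4. Angles: θk = (2k + 1)·180°/4 = 45°, 135°, 225°, 315°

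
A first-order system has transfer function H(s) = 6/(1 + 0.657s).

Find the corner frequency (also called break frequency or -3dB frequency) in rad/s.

Corner frequency = 1/τ = 1/0.657 = 1.522 rad/s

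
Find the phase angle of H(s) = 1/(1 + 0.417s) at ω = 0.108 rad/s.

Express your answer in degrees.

Phase = -arctan(ωτ) = -arctan(0.108 × 0.417) = -2.6°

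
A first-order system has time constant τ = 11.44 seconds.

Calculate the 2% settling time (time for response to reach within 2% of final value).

For first-order system, 2% settling time ≈ 4τ = 4 × 11.44 = 45.76 s.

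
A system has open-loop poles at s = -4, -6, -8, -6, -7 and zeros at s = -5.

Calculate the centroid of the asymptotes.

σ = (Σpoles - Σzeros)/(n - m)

σ = (Σpoles - Σzeros)/(n - m) = (-31 - (-5))/(5 - 1) = -26/4 = -6.5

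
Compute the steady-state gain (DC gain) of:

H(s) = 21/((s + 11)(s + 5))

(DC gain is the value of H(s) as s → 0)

DC gain = H(0) = 21/(11 × 5) = 21/55 = 0.3818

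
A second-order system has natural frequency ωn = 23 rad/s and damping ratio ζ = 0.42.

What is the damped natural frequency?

ωd = ωn√(1 - ζ²) = 23√(1 - 0.42²) = 20.87 rad/s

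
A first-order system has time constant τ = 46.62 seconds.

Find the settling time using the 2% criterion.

For first-order system, 2% settling time ≈ 4τ = 4 × 46.62 = 186.48 s.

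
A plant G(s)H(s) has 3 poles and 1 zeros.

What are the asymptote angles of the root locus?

n - m = 3 - 1 = 2. Angles: θk = (2k + 1)·180°/2 = 90°, 270°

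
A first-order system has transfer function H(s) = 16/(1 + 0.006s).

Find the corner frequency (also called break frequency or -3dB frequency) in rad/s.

Corner frequency = 1/τ = 1/0.006 = 166.667 rad/s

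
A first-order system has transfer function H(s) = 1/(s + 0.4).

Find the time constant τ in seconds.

For H(s) = 1/(s + 1/τ), the pole is at -1/τ = -0.4, so τ = 1/0.4 = 2.5 s.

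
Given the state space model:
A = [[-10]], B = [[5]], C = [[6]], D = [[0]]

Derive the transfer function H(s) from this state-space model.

(sI - A)⁻¹ = 1/(s + 10). H(s) = 6 × 5/(s + 10) + 0 = 30/(s + 10).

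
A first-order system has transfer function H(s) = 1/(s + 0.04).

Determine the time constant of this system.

For H(s) = 1/(s + 1/τ), the pole is at -1/τ = -0.04, so τ = 1/0.04 = 25 s.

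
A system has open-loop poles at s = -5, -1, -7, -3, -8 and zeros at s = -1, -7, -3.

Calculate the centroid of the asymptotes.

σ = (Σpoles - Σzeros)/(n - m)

σ = (Σpoles - Σzeros)/(n - m) = (-24 - (-11))/(5 - 3) = -13/2 = -6.5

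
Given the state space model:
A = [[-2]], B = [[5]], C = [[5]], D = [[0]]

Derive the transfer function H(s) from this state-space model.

(sI - A)⁻¹ = 1/(s + 2). H(s) = 5 × 5/(s + 2) + 0 = 25/(s + 2).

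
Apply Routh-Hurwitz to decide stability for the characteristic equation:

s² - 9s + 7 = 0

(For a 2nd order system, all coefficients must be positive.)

Coefficients: 1, -9, 7. b=-9 not positive, so system is unstable.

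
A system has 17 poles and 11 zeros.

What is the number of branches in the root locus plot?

Root locus has n branches where n = number of poles = 17.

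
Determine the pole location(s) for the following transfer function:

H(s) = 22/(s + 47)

Pole is where denominator = 0: s + 47 = 0, so s = -47.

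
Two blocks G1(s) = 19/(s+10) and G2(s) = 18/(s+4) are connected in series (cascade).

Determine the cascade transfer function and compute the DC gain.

Series: multiply transfer functions. G_eq = 19/(s+10) × 18/(s+4) = 342/((s+10)(s+4)). DC gain = 342/(10×4) = 8.55.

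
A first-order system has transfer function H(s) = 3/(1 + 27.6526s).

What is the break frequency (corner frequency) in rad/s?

Corner frequency = 1/τ = 1/27.6526 = 0.036 rad/s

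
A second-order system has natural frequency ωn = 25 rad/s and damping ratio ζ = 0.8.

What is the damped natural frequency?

ωd = ωn√(1 - ζ²) = 25√(1 - 0.8²) = 15.0 rad/s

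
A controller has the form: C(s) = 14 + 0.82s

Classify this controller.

This is a Proportional-Derivative (PD) controller.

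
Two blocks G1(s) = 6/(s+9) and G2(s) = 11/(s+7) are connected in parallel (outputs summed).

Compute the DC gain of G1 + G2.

Parallel: G_eq = G1 + G2. DC gain = G1(0) + G2(0) = 6/9 + 11/7 = 0.6667 + 1.5714 = 2.2381.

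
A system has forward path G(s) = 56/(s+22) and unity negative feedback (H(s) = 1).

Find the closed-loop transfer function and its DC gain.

T(s) = G/(1+GH) = [56/(s+22)] / [1 + 56/(s+22)] = 56/(s+22+56) = 56/(s+78). DC gain = 56/78 = 0.7179.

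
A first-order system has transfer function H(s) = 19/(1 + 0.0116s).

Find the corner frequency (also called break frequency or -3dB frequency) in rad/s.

Corner frequency = 1/τ = 1/0.0116 = 86.207 rad/s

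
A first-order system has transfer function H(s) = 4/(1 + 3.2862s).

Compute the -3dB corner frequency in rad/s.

Corner frequency = 1/τ = 1/3.2862 = 0.304 rad/s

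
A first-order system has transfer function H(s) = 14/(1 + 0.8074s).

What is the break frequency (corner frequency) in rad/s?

Corner frequency = 1/τ = 1/0.8074 = 1.239 rad/s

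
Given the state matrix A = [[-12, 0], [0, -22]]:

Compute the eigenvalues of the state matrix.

For diagonal matrix, eigenvalues are diagonal entries: λ₁ = -12, λ₂ = -22.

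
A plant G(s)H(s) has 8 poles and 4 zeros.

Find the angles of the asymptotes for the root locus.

n - m = 8 - 4 = 4. Angles: θk = (2k + 1)·180°/4 = 45°, 135°, 225°, 315°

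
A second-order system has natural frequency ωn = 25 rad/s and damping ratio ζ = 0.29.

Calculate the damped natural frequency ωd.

ωd = ωn√(1 - ζ²) = 25√(1 - 0.29²) = 23.93 rad/s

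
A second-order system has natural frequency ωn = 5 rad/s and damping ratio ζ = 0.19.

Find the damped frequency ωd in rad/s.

ωd = ωn√(1 - ζ²) = 5√(1 - 0.19²) = 4.91 rad/s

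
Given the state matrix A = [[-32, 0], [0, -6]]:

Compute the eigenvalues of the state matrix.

For diagonal matrix, eigenvalues are diagonal entries: λ₁ = -32, λ₂ = -6.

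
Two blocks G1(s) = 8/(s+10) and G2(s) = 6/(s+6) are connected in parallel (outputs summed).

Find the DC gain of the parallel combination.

Parallel: G_eq = G1 + G2. DC gain = G1(0) + G2(0) = 8/10 + 6/6 = 0.8 + 1 = 1.8.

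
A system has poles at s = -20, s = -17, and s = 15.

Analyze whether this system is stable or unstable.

Pole(s) at s = 15 are not in the left half-plane. System is unstable.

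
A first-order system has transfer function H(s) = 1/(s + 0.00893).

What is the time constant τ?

For H(s) = 1/(s + 1/τ), the pole is at -1/τ = -0.00893, so τ = 1/0.00893 = 112 s.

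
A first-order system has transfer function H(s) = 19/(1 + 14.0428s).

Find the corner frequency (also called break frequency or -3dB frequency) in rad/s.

Corner frequency = 1/τ = 1/14.0428 = 0.071 rad/s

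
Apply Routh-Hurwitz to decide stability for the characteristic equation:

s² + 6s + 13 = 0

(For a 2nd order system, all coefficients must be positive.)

Coefficients: 1, 6, 13. All positive, so system is stable.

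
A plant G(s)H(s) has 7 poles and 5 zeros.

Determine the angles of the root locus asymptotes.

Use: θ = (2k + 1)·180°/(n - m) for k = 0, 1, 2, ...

n - m = 7 - 5 = 2. Angles: θk = (2k + 1)·180°/2 = 90°, 270°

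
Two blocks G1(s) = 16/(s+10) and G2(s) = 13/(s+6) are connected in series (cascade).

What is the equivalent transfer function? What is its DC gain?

Series: multiply transfer functions. G_eq = 16/(s+10) × 13/(s+6) = 208/((s+10)(s+6)). DC gain = 208/(10×6) = 3.4667.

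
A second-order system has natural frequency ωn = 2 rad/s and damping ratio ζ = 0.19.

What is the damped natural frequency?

ωd = ωn√(1 - ζ²) = 2√(1 - 0.19²) = 1.96 rad/s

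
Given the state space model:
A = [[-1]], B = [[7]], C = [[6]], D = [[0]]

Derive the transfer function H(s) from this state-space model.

(sI - A)⁻¹ = 1/(s + 1). H(s) = 6 × 7/(s + 1) + 0 = 42/(s + 1).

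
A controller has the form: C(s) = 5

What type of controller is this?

This is a Proportional (P) controller.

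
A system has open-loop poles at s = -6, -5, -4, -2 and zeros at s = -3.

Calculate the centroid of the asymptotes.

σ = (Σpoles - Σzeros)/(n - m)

σ = (Σpoles - Σzeros)/(n - m) = (-17 - (-3))/(4 - 1) = -14/3 = -4.67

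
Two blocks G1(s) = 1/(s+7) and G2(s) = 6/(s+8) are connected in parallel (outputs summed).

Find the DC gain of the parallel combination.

Parallel: G_eq = G1 + G2. DC gain = G1(0) + G2(0) = 1/7 + 6/8 = 0.1429 + 0.75 = 0.8929.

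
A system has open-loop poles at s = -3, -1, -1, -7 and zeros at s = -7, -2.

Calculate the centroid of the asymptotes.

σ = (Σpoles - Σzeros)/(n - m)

σ = (Σpoles - Σzeros)/(n - m) = (-12 - (-9))/(4 - 2) = -3/2 = -1.5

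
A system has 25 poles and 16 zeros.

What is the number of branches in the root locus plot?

Root locus has n branches where n = number of poles = 25.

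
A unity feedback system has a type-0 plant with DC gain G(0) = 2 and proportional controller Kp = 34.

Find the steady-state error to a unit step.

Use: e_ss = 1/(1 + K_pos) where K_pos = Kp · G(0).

K_pos = Kp · G(0) = 34 × 2 = 68. e_ss = 1/(1 + 68) = 0.0145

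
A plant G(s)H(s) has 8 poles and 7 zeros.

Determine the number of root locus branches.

Root locus has n branches where n = number of poles = 8.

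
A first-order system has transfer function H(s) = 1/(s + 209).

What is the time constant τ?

For H(s) = 1/(s + 1/τ), the pole is at -1/τ = -209, so τ = 1/209 = 0.0048 s.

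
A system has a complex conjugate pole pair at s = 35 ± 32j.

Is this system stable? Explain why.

Real part of poles is 35 (> 0, right half-plane). Unstable.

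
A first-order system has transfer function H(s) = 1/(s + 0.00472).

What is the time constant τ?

For H(s) = 1/(s + 1/τ), the pole is at -1/τ = -0.00472, so τ = 1/0.00472 = 211.9 s.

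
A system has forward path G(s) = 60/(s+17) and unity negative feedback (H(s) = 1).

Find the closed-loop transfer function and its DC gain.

T(s) = G/(1+GH) = [60/(s+17)] / [1 + 60/(s+17)] = 60/(s+17+60) = 60/(s+77). DC gain = 60/77 = 0.7792.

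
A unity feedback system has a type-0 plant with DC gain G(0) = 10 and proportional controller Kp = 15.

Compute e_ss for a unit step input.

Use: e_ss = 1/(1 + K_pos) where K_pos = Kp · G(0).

K_pos = Kp · G(0) = 15 × 10 = 150. e_ss = 1/(1 + 150) = 0.0066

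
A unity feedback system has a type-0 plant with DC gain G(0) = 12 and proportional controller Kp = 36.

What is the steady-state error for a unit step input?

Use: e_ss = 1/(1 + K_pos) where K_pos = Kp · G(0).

K_pos = Kp · G(0) = 36 × 12 = 432. e_ss = 1/(1 + 432) = 0.0023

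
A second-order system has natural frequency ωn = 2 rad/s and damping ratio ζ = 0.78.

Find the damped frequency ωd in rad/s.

ωd = ωn√(1 - ζ²) = 2√(1 - 0.78²) = 1.25 rad/s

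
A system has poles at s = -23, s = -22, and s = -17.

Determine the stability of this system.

All poles are in the left half-plane. System is stable.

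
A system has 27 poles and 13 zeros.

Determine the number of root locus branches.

Root locus has n branches where n = number of poles = 27.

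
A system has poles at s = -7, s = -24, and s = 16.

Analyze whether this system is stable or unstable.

Pole(s) at s = 16 are not in the left half-plane. System is unstable.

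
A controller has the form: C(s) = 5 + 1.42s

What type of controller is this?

This is a Proportional-Derivative (PD) controller.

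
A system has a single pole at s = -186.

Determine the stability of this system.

Pole at s = -186 is in the left half-plane. Stable.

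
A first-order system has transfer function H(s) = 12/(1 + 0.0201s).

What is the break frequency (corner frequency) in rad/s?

Corner frequency = 1/τ = 1/0.0201 = 49.751 rad/s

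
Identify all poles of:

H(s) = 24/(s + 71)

Pole is where denominator = 0: s + 71 = 0, so s = -71.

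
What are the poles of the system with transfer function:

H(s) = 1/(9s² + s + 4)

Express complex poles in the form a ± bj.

Discriminant = 1² - 4×9×4 = 1 - 144 = -143 < 0, so the poles are a complex conjugate pair s = (-1 ± j√143)/(2×9). Real part = -1/(2×9) = -1/18 ≈ -0.0556; imaginary part = ±√143/(2×9) ≈ 0.6643. Poles: s = -0.0556 ± 0.6643j.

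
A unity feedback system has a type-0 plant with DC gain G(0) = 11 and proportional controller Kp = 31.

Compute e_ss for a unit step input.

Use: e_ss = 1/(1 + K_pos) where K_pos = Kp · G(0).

K_pos = Kp · G(0) = 31 × 11 = 341. e_ss = 1/(1 + 341) = 0.0029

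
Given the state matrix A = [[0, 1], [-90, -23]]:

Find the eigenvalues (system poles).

det(A - λI) = λ² - (-23)λ + 90 = (λ - (-5))(λ - (-18)). Eigenvalues: -5, -18.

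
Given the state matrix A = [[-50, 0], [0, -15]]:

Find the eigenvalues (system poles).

For diagonal matrix, eigenvalues are diagonal entries: λ₁ = -50, λ₂ = -15.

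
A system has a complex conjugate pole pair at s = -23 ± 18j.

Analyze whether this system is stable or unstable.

Real part of poles is -23 (< 0, left half-plane). Stable.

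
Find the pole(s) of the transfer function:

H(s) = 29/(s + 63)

Pole is where denominator = 0: s + 63 = 0, so s = -63.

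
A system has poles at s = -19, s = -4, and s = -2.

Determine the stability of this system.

All poles are in the left half-plane. System is stable.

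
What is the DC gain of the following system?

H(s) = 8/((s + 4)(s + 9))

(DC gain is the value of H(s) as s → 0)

DC gain = H(0) = 8/(4 × 9) = 8/36 = 0.2222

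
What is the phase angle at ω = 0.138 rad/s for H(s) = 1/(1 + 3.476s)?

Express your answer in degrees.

Phase = -arctan(ωτ) = -arctan(0.138 × 3.476) = -25.6°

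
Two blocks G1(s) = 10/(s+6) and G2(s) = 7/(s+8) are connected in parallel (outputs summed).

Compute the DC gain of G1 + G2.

Parallel: G_eq = G1 + G2. DC gain = G1(0) + G2(0) = 10/6 + 7/8 = 1.6667 + 0.875 = 2.5417.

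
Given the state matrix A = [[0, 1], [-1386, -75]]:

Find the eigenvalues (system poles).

det(A - λI) = λ² - (-75)λ + 1386 = (λ - (-33))(λ - (-42)). Eigenvalues: -33, -42.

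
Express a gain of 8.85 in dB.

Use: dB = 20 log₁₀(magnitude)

dB = 20 log₁₀(8.85) = 18.9 dB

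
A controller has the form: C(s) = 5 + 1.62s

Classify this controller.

This is a Proportional-Derivative (PD) controller.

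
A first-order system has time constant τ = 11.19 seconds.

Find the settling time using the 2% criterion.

For first-order system, 2% settling time ≈ 4τ = 4 × 11.19 = 44.76 s.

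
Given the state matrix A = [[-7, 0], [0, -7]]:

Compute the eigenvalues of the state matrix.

For diagonal matrix, eigenvalues are diagonal entries: λ₁ = -7, λ₂ = -7.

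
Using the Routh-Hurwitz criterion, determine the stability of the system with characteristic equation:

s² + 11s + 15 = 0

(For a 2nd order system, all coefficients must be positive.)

Coefficients: 1, 11, 15. All positive, so system is stable.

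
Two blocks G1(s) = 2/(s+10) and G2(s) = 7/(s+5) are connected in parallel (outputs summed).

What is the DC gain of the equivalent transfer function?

Parallel: G_eq = G1 + G2. DC gain = G1(0) + G2(0) = 2/10 + 7/5 = 0.2 + 1.4 = 1.6.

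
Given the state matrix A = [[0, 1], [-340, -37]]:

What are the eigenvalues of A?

det(A - λI) = λ² - (-37)λ + 340 = (λ - (-17))(λ - (-20)). Eigenvalues: -17, -20.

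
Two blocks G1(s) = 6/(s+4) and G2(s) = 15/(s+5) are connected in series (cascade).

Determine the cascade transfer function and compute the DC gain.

Series: multiply transfer functions. G_eq = 6/(s+4) × 15/(s+5) = 90/((s+4)(s+5)). DC gain = 90/(4×5) = 4.5.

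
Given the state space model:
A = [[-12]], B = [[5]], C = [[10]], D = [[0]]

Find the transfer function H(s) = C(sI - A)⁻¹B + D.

(sI - A)⁻¹ = 1/(s + 12). H(s) = 10 × 5/(s + 12) + 0 = 50/(s + 12).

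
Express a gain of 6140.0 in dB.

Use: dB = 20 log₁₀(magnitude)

dB = 20 log₁₀(6140.0) = 75.8 dB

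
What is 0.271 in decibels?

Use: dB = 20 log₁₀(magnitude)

dB = 20 log₁₀(0.271) = -11.3 dB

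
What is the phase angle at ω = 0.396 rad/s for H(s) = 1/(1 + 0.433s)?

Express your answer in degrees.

Phase = -arctan(ωτ) = -arctan(0.396 × 0.433) = -9.7°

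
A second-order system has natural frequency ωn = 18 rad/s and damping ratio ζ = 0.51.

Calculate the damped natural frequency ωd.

ωd = ωn√(1 - ζ²) = 18√(1 - 0.51²) = 15.48 rad/s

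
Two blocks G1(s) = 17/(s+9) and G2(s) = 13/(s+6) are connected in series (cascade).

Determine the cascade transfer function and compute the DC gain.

Series: multiply transfer functions. G_eq = 17/(s+9) × 13/(s+6) = 221/((s+9)(s+6)). DC gain = 221/(9×6) = 4.0926.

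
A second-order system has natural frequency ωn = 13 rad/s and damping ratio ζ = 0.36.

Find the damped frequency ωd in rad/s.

ωd = ωn√(1 - ζ²) = 13√(1 - 0.36²) = 12.13 rad/s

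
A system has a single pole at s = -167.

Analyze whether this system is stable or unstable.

Pole at s = -167 is in the left half-plane. Stable.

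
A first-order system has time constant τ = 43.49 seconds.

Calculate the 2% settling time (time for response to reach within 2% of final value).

For first-order system, 2% settling time ≈ 4τ = 4 × 43.49 = 173.96 s.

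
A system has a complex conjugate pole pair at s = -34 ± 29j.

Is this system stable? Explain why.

Real part of poles is -34 (< 0, left half-plane). Stable.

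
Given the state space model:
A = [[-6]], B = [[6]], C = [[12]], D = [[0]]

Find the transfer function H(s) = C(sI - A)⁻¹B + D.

(sI - A)⁻¹ = 1/(s + 6). H(s) = 12 × 6/(s + 6) + 0 = 72/(s + 6).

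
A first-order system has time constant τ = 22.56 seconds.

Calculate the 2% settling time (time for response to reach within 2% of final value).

For first-order system, 2% settling time ≈ 4τ = 4 × 22.56 = 90.24 s.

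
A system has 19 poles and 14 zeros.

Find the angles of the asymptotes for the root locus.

n - m = 19 - 14 = 5. Angles: θk = (2k + 1)·180°/5 = 36°, 108°, 180°, 252°, 324°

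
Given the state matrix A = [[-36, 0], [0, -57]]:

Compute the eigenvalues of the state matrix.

For diagonal matrix, eigenvalues are diagonal entries: λ₁ = -36, λ₂ = -57.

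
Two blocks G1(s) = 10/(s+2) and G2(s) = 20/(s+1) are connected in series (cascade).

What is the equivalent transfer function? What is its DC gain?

Series: multiply transfer functions. G_eq = 10/(s+2) × 20/(s+1) = 200/((s+2)(s+1)). DC gain = 200/(2×1) = 100.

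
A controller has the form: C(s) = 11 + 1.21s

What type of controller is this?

This is a Proportional-Derivative (PD) controller.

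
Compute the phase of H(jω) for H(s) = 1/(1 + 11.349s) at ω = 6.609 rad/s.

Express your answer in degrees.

Phase = -arctan(ωτ) = -arctan(6.609 × 11.349) = -89.2°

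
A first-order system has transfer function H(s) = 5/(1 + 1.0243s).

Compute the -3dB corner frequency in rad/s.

Corner frequency = 1/τ = 1/1.0243 = 0.976 rad/s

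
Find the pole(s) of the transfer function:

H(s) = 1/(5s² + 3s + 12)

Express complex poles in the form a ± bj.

Discriminant = 3² - 4×5×12 = 9 - 240 = -231 < 0, so the poles are a complex conjugate pair s = (-3 ± j√231)/(2×5). Real part = -3/(2×5) = -3/10 = -0.3; imaginary part = ±√231/(2×5) ≈ 1.5199. Poles: s = -0.3 ± 1.5199j.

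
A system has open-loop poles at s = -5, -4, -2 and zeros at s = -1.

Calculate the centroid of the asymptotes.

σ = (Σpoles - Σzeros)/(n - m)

σ = (Σpoles - Σzeros)/(n - m) = (-11 - (-1))/(3 - 1) = -10/2 = -5.0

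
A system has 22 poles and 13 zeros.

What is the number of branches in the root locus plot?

Root locus has n branches where n = number of poles = 22.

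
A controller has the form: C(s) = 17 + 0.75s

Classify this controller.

This is a Proportional-Derivative (PD) controller.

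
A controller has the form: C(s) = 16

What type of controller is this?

This is a Proportional (P) controller.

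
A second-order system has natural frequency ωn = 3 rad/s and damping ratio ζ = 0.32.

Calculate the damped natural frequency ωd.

ωd = ωn√(1 - ζ²) = 3√(1 - 0.32²) = 2.84 rad/s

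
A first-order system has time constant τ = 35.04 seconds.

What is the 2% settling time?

For first-order system, 2% settling time ≈ 4τ = 4 × 35.04 = 140.16 s.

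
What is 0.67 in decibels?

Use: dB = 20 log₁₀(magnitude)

dB = 20 log₁₀(0.67) = -3.5 dB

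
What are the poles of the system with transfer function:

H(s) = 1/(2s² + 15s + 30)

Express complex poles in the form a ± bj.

Discriminant = 15² - 4×2×30 = 225 - 240 = -15 < 0, so the poles are a complex conjugate pair s = (-15 ± j√15)/(2×2). Real part = -15/(2×2) = -15/4 = -3.75; imaginary part = ±√15/(2×2) ≈ 0.9682. Poles: s = -3.75 ± 0.9682j.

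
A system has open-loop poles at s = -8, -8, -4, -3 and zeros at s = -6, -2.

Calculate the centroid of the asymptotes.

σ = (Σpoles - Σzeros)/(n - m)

σ = (Σpoles - Σzeros)/(n - m) = (-23 - (-8))/(4 - 2) = -15/2 = -7.5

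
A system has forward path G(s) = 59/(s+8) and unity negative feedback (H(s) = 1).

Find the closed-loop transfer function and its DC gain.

T(s) = G/(1+GH) = [59/(s+8)] / [1 + 59/(s+8)] = 59/(s+8+59) = 59/(s+67). DC gain = 59/67 = 0.8806.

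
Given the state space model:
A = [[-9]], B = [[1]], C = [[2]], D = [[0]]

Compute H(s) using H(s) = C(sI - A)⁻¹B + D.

(sI - A)⁻¹ = 1/(s + 9). H(s) = 2 × 1/(s + 9) + 0 = 2/(s + 9).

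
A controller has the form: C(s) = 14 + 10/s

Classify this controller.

This is a Proportional-Integral (PI) controller.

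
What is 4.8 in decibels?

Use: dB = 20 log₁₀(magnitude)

dB = 20 log₁₀(4.8) = 13.6 dB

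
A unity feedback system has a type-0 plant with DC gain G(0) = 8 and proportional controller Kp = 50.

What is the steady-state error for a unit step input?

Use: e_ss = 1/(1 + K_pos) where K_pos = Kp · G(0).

K_pos = Kp · G(0) = 50 × 8 = 400. e_ss = 1/(1 + 400) = 0.0025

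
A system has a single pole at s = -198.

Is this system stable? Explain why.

Pole at s = -198 is in the left half-plane. Stable.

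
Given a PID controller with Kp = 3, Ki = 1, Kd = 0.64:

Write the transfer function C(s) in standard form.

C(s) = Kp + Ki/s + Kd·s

Substituting values: C(s) = 3 + 1/s + 0.64s = (0.64s² + 3s + 1)/s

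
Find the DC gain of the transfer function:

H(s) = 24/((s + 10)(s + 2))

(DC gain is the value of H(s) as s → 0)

DC gain = H(0) = 24/(10 × 2) = 24/20 = 1.2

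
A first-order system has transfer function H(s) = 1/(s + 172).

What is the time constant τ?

For H(s) = 1/(s + 1/τ), the pole is at -1/τ = -172, so τ = 1/172 = 0.0058 s.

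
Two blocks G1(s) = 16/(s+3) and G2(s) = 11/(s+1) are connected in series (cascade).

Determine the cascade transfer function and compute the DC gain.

Series: multiply transfer functions. G_eq = 16/(s+3) × 11/(s+1) = 176/((s+3)(s+1)). DC gain = 176/(3×1) = 58.6667.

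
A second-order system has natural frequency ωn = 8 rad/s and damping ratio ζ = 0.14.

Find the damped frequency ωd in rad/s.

ωd = ωn√(1 - ζ²) = 8√(1 - 0.14²) = 7.92 rad/s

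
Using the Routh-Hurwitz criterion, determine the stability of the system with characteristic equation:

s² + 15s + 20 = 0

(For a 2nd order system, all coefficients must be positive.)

Coefficients: 1, 15, 20. All positive, so system is stable.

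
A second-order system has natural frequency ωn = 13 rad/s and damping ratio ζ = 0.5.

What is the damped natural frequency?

ωd = ωn√(1 - ζ²) = 13√(1 - 0.5²) = 11.26 rad/s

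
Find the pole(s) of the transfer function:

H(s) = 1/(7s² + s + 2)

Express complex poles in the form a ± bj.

Discriminant = 1² - 4×7×2 = 1 - 56 = -55 < 0, so the poles are a complex conjugate pair s = (-1 ± j√55)/(2×7). Real part = -1/(2×7) = -1/14 ≈ -0.0714; imaginary part = ±√55/(2×7) ≈ 0.5297. Poles: s = -0.0714 ± 0.5297j.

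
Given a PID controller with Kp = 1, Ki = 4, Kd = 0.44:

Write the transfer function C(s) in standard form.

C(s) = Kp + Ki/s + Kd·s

Substituting values: C(s) = 1 + 4/s + 0.44s = (0.44s² + s + 4)/s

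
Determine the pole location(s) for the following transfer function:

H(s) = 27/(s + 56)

Pole is where denominator = 0: s + 56 = 0, so s = -56.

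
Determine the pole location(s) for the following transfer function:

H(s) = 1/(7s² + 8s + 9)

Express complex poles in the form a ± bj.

Discriminant = 8² - 4×7×9 = 64 - 252 = -188 < 0, so the poles are a complex conjugate pair s = (-8 ± j√188)/(2×7). Real part = -8/(2×7) = -8/14 ≈ -0.5714; imaginary part = ±√188/(2×7) ≈ 0.9794. Poles: s = -0.5714 ± 0.9794j.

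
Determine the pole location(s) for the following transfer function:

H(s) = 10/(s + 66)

Pole is where denominator = 0: s + 66 = 0, so s = -66.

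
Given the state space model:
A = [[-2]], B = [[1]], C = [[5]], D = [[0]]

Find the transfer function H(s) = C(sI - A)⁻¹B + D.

(sI - A)⁻¹ = 1/(s + 2). H(s) = 5 × 1/(s + 2) + 0 = 5/(s + 2).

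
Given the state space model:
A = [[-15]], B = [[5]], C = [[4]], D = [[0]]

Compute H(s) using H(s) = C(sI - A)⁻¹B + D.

(sI - A)⁻¹ = 1/(s + 15). H(s) = 4 × 5/(s + 15) + 0 = 20/(s + 15).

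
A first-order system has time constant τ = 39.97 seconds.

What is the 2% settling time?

For first-order system, 2% settling time ≈ 4τ = 4 × 39.97 = 159.88 s.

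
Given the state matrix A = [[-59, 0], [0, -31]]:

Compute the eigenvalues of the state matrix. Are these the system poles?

For diagonal matrix, eigenvalues are diagonal entries: λ₁ = -59, λ₂ = -31. Eigenvalues of A = system poles.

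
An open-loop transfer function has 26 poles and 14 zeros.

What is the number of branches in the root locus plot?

Root locus has n branches where n = number of poles = 26.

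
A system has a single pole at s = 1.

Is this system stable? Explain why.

Pole at s = 1 is in the right half-plane. Unstable.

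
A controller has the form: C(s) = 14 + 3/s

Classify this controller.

This is a Proportional-Integral (PI) controller.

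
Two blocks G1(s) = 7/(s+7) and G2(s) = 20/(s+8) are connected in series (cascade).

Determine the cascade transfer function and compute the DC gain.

Series: multiply transfer functions. G_eq = 7/(s+7) × 20/(s+8) = 140/((s+7)(s+8)). DC gain = 140/(7×8) = 2.5.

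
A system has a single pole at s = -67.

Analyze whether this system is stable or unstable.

Pole at s = -67 is in the left half-plane. Stable.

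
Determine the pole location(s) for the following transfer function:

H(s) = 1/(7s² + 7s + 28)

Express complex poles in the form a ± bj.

Discriminant = 7² - 4×7×28 = 49 - 784 = -735 < 0, so the poles are a complex conjugate pair s = (-7 ± j√735)/(2×7). Real part = -7/(2×7) = -7/14 = -0.5; imaginary part = ±√735/(2×7) ≈ 1.9365. Poles: s = -0.5 ± 1.9365j.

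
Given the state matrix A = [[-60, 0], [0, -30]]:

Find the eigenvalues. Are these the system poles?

For diagonal matrix, eigenvalues are diagonal entries: λ₁ = -60, λ₂ = -30. Eigenvalues of A = system poles.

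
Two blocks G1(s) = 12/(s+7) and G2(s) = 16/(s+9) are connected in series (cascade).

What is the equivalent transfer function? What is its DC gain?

Series: multiply transfer functions. G_eq = 12/(s+7) × 16/(s+9) = 192/((s+7)(s+9)). DC gain = 192/(7×9) = 3.0476.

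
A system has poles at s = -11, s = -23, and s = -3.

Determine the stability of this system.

All poles are in the left half-plane. System is stable.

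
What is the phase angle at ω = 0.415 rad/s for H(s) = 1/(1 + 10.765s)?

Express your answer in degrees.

Phase = -arctan(ωτ) = -arctan(0.415 × 10.765) = -77.4°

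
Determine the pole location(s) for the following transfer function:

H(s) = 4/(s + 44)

Pole is where denominator = 0: s + 44 = 0, so s = -44.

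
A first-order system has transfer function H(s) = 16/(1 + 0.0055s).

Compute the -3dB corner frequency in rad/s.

Corner frequency = 1/τ = 1/0.0055 = 181.818 rad/s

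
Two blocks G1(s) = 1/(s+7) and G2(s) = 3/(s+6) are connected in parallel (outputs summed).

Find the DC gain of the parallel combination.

Parallel: G_eq = G1 + G2. DC gain = G1(0) + G2(0) = 1/7 + 3/6 = 0.1429 + 0.5 = 0.6429.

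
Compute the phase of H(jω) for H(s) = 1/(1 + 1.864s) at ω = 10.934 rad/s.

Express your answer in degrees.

Phase = -arctan(ωτ) = -arctan(10.934 × 1.864) = -87.2°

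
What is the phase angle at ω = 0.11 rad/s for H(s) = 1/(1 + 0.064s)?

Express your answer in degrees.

Phase = -arctan(ωτ) = -arctan(0.11 × 0.064) = -0.4°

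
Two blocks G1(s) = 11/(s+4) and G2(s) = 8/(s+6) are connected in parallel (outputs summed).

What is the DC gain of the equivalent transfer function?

Parallel: G_eq = G1 + G2. DC gain = G1(0) + G2(0) = 11/4 + 8/6 = 2.75 + 1.3333 = 4.0833.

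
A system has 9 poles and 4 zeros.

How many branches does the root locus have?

Root locus has n branches where n = number of poles = 9.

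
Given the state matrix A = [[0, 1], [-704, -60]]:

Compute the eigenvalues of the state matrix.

det(A - λI) = λ² - (-60)λ + 704 = (λ - (-16))(λ - (-44)). Eigenvalues: -16, -44.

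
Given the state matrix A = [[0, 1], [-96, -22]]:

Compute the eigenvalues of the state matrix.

det(A - λI) = λ² - (-22)λ + 96 = (λ - (-16))(λ - (-6)). Eigenvalues: -16, -6.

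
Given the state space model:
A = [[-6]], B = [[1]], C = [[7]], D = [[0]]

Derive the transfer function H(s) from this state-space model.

(sI - A)⁻¹ = 1/(s + 6). H(s) = 7 × 1/(s + 6) + 0 = 7/(s + 6).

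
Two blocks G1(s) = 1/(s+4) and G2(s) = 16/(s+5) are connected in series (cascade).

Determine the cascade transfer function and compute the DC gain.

Series: multiply transfer functions. G_eq = 1/(s+4) × 16/(s+5) = 16/((s+4)(s+5)). DC gain = 16/(4×5) = 0.8.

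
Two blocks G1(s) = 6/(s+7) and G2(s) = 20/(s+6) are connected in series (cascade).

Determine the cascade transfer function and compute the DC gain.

Series: multiply transfer functions. G_eq = 6/(s+7) × 20/(s+6) = 120/((s+7)(s+6)). DC gain = 120/(7×6) = 2.8571.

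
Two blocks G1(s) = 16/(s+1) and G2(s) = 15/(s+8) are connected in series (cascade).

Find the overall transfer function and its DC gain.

Series: multiply transfer functions. G_eq = 16/(s+1) × 15/(s+8) = 240/((s+1)(s+8)). DC gain = 240/(1×8) = 30.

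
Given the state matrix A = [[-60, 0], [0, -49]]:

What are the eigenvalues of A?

For diagonal matrix, eigenvalues are diagonal entries: λ₁ = -60, λ₂ = -49.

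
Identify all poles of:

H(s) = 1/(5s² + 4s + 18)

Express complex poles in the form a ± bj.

Discriminant = 4² - 4×5×18 = 16 - 360 = -344 < 0, so the poles are a complex conjugate pair s = (-4 ± j√344)/(2×5). Real part = -4/(2×5) = -4/10 = -0.4; imaginary part = ±√344/(2×5) ≈ 1.8547. Poles: s = -0.4 ± 1.8547j.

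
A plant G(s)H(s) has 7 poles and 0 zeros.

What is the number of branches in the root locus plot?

Root locus has n branches where n = number of poles = 7.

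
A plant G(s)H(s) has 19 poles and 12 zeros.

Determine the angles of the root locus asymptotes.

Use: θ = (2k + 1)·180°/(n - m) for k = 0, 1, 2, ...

n - m = 19 - 12 = 7. Angles: θk = (2k + 1)·180°/7 = 25.71°, 77.14°, 128.57°, 180°, 231.43°, 282.86°, 334.29°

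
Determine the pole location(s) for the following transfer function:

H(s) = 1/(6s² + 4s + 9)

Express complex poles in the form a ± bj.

Discriminant = 4² - 4×6×9 = 16 - 216 = -200 < 0, so the poles are a complex conjugate pair s = (-4 ± j√200)/(2×6). Real part = -4/(2×6) = -4/12 ≈ -0.3333; imaginary part = ±√200/(2×6) ≈ 1.1785. Poles: s = -0.3333 ± 1.1785j.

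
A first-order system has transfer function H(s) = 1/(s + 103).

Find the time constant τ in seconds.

For H(s) = 1/(s + 1/τ), the pole is at -1/τ = -103, so τ = 1/103 = 0.0097 s.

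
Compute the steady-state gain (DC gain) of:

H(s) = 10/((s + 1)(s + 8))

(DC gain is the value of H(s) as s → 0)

DC gain = H(0) = 10/(1 × 8) = 10/8 = 1.25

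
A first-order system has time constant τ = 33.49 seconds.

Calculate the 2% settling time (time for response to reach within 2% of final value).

For first-order system, 2% settling time ≈ 4τ = 4 × 33.49 = 133.96 s.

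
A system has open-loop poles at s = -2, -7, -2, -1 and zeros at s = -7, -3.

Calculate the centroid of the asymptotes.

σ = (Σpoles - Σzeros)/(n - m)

σ = (Σpoles - Σzeros)/(n - m) = (-12 - (-10))/(4 - 2) = -2/2 = -1.0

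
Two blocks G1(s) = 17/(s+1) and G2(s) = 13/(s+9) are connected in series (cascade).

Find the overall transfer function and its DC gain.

Series: multiply transfer functions. G_eq = 17/(s+1) × 13/(s+9) = 221/((s+1)(s+9)). DC gain = 221/(1×9) = 24.5556.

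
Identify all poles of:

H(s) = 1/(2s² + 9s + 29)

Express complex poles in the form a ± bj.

Discriminant = 9² - 4×2×29 = 81 - 232 = -151 < 0, so the poles are a complex conjugate pair s = (-9 ± j√151)/(2×2). Real part = -9/(2×2) = -9/4 = -2.25; imaginary part = ±√151/(2×2) ≈ 3.0721. Poles: s = -2.25 ± 3.0721j.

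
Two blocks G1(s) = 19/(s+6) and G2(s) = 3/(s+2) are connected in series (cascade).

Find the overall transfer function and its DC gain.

Series: multiply transfer functions. G_eq = 19/(s+6) × 3/(s+2) = 57/((s+6)(s+2)). DC gain = 57/(6×2) = 4.75.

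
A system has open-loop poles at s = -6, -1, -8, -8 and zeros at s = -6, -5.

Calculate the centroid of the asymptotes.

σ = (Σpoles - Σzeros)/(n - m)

σ = (Σpoles - Σzeros)/(n - m) = (-23 - (-11))/(4 - 2) = -12/2 = -6.0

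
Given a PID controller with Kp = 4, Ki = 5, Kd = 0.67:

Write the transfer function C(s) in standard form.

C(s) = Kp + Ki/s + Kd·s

Substituting values: C(s) = 4 + 5/s + 0.67s = (0.67s² + 4s + 5)/s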